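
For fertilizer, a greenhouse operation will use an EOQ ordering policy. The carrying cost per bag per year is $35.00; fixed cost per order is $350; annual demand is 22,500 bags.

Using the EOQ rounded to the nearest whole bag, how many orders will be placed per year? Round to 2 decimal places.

33.53 orders per year

Optimal lot size Q* = (2 × 22,500 × $350 / $35)^½ ≈ 670.82 → Q = 671
N = D/Q = 22,500/671 ≈ 33.532 orders/yr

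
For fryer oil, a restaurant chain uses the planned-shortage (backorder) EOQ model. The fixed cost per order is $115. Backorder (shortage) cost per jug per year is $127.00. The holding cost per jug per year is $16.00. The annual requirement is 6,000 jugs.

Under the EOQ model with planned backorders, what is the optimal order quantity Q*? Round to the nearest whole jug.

312 jugs

Q* = √(2DS/H) · √((H + b)/b)
   = √(2 × 6,000 × 115 / 16) · √((16 + 127) / 127)
   = 293.684 × 1.0611 ≈ 311.63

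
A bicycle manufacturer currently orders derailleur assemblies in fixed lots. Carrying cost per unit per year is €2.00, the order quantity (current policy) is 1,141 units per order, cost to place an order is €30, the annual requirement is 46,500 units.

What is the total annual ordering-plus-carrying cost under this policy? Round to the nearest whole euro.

Ordering: D/Q × S = 46,500/1,141 × €30 = €1,222.61
Holding:  Q/2 × H = 1,141/2 × €2 = €1,141.00
Total = €1,222.61 + €1,141.00 = €2,363.61

€2,364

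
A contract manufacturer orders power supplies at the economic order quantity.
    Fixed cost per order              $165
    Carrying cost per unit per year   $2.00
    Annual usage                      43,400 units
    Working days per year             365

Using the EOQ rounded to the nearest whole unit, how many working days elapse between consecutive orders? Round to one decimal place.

22.5 days

EOQ = √(2DS/H) = √(2 × 43,400 × 165 / 2)
    = √(7,161,000.00) ≈ 2,676.00 → Q = 2,676 units
Days between orders = 365 / (D/Q) = 365 / 16.218 ≈ 22.506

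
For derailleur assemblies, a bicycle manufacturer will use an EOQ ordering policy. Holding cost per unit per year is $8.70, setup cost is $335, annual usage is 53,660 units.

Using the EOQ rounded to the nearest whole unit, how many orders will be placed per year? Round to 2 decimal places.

26.39 orders per year

Q* = √(2·D·S / H) = √(2·53,660·335 / 8.7) = √4,132,436.8 ≈ 2,032.84 → Q = 2,033
N = D/Q = 53,660/2,033 ≈ 26.394 orders/yr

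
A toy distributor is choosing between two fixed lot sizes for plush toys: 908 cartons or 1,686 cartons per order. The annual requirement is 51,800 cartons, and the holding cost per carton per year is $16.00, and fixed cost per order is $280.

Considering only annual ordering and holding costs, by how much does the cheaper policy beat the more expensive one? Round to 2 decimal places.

TC(Q) = (D/Q)S + (Q/2)H
TC(908) = (51,800/908)×280 + (908/2)×16 = $23,237.57
TC(1,686) = (51,800/1,686)×280 + (1,686/2)×16 = $22,090.61
Lots of 1,686 are cheaper by $1,146.96.

$1,146.96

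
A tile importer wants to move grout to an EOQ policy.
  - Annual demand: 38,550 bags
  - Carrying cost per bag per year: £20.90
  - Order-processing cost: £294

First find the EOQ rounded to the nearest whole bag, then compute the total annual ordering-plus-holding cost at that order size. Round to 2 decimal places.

EOQ = √(2DS/H) = √(2 × 38,550 × 294 / 20.9)
    = √(1,084,564.59) ≈ 1,041.42 → Q = 1,041 bags
Ordering: D/Q × S = 38,550/1,041 × £294 = £10,887.32
Holding:  Q/2 × H = 1,041/2 × £20.9 = £10,878.45
Total = £10,887.32 + £10,878.45 = £21,765.77

£21,765.77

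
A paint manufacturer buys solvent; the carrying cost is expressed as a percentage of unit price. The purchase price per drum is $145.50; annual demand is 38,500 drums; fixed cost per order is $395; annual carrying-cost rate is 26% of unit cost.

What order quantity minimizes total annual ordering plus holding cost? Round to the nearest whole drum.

Holding cost per drum per year: H = 26% × $145.5 = $37.8300
2DS/H = 2·38,500·395/37.83 = 803,991.54
EOQ = √803,991.54 ≈ 896.66

897 drums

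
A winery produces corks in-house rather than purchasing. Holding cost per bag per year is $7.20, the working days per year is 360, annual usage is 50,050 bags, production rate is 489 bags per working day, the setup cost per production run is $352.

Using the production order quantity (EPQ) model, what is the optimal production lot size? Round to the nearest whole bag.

2,615 bags

Daily demand d = 50,050/360 = 139.028; p = 489; 1 − d/p = 0.71569
EPQ = √(2DS / (H(1 − d/p)))
    = √(2 × 50,050 × 352 / (7.2 × 0.71569)) ≈ 2,614.93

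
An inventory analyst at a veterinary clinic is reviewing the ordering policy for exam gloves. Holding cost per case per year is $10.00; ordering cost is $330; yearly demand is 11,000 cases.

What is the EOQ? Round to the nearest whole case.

2DS/H = 2·11,000·330/10 = 726,000.00
EOQ = √726,000.00 ≈ 852.06

852 cases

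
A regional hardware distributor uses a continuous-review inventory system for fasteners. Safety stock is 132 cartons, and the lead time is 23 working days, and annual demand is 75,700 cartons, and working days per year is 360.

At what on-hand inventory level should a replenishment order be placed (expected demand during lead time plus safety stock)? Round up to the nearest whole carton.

Daily demand d = 75,700 / 360 = 210.278 cartons/day
Demand during lead time = 210.278 × 23 = 4,836.39
Reorder point = 4,836.39 + 132 = 4,968.39 → round up

4,969 cartons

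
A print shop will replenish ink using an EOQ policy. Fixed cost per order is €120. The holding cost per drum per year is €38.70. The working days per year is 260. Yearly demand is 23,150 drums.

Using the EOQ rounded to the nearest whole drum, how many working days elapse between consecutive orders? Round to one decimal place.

EOQ = √(2DS/H) = √(2 × 23,150 × 120 / 38.7)
    = √(143,565.89) ≈ 378.90 → Q = 379 drums
T = Q/D × 260 days = 379/23,150 × 260 = 4.257 days

4.3 days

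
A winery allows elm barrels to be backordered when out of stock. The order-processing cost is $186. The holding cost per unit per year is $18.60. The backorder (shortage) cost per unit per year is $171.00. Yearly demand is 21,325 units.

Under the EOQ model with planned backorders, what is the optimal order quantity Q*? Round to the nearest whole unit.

Basic EOQ = √(2·21,325·186/18.6) = 653.070
Backorder adjustment √((H+b)/b) = √((18.6+171)/171) = 1.0530
Q* = 653.070 × 1.0530 ≈ 687.67

688 units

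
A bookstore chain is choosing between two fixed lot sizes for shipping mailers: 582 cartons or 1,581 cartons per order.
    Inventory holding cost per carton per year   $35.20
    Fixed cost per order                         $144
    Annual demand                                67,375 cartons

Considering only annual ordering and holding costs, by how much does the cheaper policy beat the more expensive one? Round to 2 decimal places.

TC(Q) = (D/Q)S + (Q/2)H
TC(582) = (67,375/582)×144 + (582/2)×35.2 = $26,913.30
TC(1,581) = (67,375/1,581)×144 + (1,581/2)×35.2 = $33,962.22
Cheaper: Q = 582.  Difference = $7,048.92

$7,048.92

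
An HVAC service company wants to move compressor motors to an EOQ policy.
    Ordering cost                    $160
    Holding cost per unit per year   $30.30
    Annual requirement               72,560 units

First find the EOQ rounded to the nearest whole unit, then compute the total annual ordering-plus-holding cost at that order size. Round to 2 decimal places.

$26,524.36

2DS/H = 2·72,560·160/30.3 = 766,310.23
EOQ = √766,310.23 ≈ 875.39 → Q = 875 units
Ordering: D/Q × S = 72,560/875 × $160 = $13,268.11
Holding:  Q/2 × H = 875/2 × $30.3 = $13,256.25
Total = $13,268.11 + $13,256.25 = $26,524.36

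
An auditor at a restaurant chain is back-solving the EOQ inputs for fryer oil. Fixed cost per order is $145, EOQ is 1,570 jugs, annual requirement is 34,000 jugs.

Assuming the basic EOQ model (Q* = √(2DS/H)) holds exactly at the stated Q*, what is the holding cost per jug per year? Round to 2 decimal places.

From Q* = √(2DS/H) ⇒ Q*² = 2DS/H.
H = 2DS / Q² = 2 × 34,000 × 145 / 1,570² = 4.0002

$4.00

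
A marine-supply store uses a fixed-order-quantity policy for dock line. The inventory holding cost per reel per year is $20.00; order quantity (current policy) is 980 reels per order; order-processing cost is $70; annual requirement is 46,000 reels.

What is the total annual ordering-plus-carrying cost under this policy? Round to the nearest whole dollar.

$13,086

Ordering: D/Q × S = 46,000/980 × $70 = $3,285.71
Holding:  Q/2 × H = 980/2 × $20 = $9,800.00
Total = $3,285.71 + $9,800.00 = $13,085.71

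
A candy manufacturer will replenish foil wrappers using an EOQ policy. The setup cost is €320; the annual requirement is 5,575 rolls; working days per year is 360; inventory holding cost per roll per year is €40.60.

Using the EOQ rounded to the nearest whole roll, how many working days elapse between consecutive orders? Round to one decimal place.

Q* = √(2·D·S / H) = √(2·5,575·320 / 40.6) = √87,881.8 ≈ 296.45 → Q = 296 rolls
T = Q/D × 360 days = 296/5,575 × 360 = 19.114 days

19.1 days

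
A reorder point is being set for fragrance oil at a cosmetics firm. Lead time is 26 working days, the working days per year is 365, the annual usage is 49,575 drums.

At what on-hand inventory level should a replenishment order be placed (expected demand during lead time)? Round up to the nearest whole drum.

Daily demand d = 49,575 / 365 = 135.822 drums/day
Demand during lead time = 135.822 × 26 = 3,531.37
Reorder point = 3,531.37 → round up

3,532 drums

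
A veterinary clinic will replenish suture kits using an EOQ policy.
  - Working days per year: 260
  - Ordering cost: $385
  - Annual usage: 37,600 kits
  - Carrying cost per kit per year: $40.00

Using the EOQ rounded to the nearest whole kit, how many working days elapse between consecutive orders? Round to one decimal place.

2DS/H = 2·37,600·385/40 = 723,800.00
EOQ = √723,800.00 ≈ 850.76 → Q = 851 kits
Cycle time = (working days × Q)/D = (260 × 851) / 37,600 = 5.885 days

5.9 days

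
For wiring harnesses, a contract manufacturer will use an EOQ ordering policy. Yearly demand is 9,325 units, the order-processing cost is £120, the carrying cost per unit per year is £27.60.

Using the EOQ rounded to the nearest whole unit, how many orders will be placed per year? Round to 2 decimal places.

32.72 orders per year

EOQ = √(2DS/H) = √(2 × 9,325 × 120 / 27.6)
    = √(81,086.96) ≈ 284.76 → Q = 285
N = D/Q = 9,325/285 ≈ 32.719 orders/yr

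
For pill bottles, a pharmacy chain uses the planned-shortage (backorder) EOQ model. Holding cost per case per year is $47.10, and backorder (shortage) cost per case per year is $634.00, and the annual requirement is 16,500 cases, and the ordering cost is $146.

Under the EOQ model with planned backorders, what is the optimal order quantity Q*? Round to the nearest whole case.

Basic EOQ = √(2·16,500·146/47.1) = 319.833
Backorder adjustment √((H+b)/b) = √((47.1+634)/634) = 1.0365
Q* = 319.833 × 1.0365 ≈ 331.50

332 cases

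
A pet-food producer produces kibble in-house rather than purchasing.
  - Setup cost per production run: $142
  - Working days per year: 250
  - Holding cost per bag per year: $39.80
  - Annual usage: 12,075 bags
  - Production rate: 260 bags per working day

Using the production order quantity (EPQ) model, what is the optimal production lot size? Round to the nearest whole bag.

Daily demand d = 12,075/250 = 48.300; p = 260; 1 − d/p = 0.81423
EPQ = √(2DS / (H(1 − d/p)))
    = √(2 × 12,075 × 142 / (39.8 × 0.81423)) ≈ 325.30

325 bags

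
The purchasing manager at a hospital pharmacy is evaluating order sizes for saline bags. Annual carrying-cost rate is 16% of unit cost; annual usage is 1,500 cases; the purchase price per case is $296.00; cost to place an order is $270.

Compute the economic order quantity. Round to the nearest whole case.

Carrying cost H = $296 × 16% = $47.3600/case/yr
EOQ = √(2DS/H) = √(2 × 1,500 × 270 / 47.36)
    = √(17,103.04) ≈ 130.78

131 cases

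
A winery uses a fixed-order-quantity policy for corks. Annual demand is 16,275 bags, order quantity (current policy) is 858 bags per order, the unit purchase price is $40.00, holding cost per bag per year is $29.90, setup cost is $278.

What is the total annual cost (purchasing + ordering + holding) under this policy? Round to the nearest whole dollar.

$669,100

Orders/yr = 16,275/858 = 18.969; ordering cost = 18.969 × $278 = $5,273.25
Average inventory = 858/2 = 429; holding cost = 429 × $29.9 = $12,827.10
Purchase cost = D·C = 16,275 × 40 = $651,000.00
Total = $5,273.25 + $12,827.10 + $651,000.00 = $669,100.35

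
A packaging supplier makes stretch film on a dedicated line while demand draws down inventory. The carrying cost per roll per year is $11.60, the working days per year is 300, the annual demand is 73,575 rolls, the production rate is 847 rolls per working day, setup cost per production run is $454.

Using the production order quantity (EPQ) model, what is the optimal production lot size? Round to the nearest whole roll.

2,847 rolls

d = 73,575/300 = 245.2500 rolls/day;  effective holding cost H(1 − d/p) = 11.6·(1 − 245.2500/847) = 8.24120
Q* = √(2DS / H_eff) = √(2·73,575·454 / 8.24120) ≈ 2,847.17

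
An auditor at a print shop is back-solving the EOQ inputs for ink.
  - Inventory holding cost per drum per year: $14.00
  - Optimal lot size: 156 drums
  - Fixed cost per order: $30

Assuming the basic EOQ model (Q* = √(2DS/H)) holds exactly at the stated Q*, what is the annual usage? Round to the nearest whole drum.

From Q* = √(2DS/H) ⇒ Q*² = 2DS/H.
D = Q²H / (2S) = 156² × 14 / (2 × 30) = 5,678.40

5,678 drums per year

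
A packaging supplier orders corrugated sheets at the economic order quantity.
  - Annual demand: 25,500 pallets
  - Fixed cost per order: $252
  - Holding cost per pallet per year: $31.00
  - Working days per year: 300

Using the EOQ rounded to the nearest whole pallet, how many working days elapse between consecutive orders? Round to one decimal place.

7.6 days

2DS/H = 2·25,500·252/31 = 414,580.65
EOQ = √414,580.65 ≈ 643.88 → Q = 644 pallets
T = Q/D × 300 days = 644/25,500 × 300 = 7.576 days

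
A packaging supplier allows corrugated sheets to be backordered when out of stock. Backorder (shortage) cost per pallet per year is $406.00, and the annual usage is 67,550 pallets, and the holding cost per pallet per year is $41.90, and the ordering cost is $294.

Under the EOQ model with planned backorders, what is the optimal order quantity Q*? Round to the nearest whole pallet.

Basic EOQ = √(2·67,550·294/41.9) = 973.631
Backorder adjustment √((H+b)/b) = √((41.9+406)/406) = 1.0503
Q* = 973.631 × 1.0503 ≈ 1,022.64

1,023 pallets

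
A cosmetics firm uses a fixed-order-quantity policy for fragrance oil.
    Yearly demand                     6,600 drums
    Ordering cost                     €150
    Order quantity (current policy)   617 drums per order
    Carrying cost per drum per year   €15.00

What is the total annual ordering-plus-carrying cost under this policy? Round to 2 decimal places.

€6,232.04

Ordering: D/Q × S = 6,600/617 × €150 = €1,604.54
Holding:  Q/2 × H = 617/2 × €15 = €4,627.50
Total = €1,604.54 + €4,627.50 = €6,232.04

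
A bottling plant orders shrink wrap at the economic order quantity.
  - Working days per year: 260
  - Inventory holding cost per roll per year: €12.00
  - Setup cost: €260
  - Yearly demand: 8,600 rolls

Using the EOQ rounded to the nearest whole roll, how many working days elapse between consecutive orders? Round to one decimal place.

18.4 days

Q* = √(2·D·S / H) = √(2·8,600·260 / 12) = √372,666.7 ≈ 610.46 → Q = 610 rolls
Days between orders = 260 / (D/Q) = 260 / 14.098 ≈ 18.442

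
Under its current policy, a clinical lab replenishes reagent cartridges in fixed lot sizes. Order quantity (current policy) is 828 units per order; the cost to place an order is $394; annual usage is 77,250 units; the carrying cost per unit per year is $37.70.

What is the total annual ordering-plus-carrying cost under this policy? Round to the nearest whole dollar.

Annual ordering cost = (D/Q)·S = (77,250/828) × 394 = $36,759.06
Annual holding cost  = (Q/2)·H = (828/2) × 37.7 = $15,607.80
Total = $36,759.06 + $15,607.80 = $52,366.86

$52,367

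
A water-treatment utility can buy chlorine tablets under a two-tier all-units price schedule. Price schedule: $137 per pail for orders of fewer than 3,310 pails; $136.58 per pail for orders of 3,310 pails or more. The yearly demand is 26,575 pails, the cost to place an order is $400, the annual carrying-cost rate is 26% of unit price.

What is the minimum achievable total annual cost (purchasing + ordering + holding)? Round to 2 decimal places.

H₁ = 26%×$137 = $35.6200;  H₂ = 26%×$136.58 = $35.5108
EOQ₁ = √(2×26,575×400/35.6200) = 772.56  (< 3,310, feasible at tier 1)
EOQ₂ = √(2×26,575×400/35.5108) = 773.75  (< 3,310 → use Q = 3,310 at tier-2 price)
TC(tier 1 (EOQ₁), Q≈772.6) = $3,668,293.74
TC(tier 2, Q≈3,310.0) = $3,691,595.35
Minimum at tier 1 (EOQ₁): $3,668,293.74

$3,668,293.74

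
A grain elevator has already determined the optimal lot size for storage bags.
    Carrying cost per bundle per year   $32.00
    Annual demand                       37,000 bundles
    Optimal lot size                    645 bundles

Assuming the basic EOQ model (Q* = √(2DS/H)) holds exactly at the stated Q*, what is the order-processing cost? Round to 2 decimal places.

$179.90

Since Q* = (2DS/H)^½, squaring gives Q*²·H = 2DS.
S = Q²H / (2D) = 645² × 32 / (2 × 37,000) = 179.9027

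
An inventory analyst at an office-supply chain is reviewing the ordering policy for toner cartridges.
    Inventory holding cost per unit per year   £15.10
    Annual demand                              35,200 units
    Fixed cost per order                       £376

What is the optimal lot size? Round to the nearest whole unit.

Q* = √(2·D·S / H) = √(2·35,200·376 / 15.1) = √1,753,006.6 ≈ 1,324.01

1,324 units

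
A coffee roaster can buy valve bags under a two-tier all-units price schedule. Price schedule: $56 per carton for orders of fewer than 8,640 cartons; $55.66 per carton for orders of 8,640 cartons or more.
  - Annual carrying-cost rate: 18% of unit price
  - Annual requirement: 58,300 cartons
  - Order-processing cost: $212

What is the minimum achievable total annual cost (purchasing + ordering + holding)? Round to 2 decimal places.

$3,280,585.10

H₁ = 18%×$56 = $10.0800;  H₂ = 18%×$55.66 = $10.0188
EOQ₁ = √(2×58,300×212/10.0800) = 1,565.98  (< 8,640, feasible at tier 1)
EOQ₂ = √(2×58,300×212/10.0188) = 1,570.76  (< 8,640 → use Q = 8,640 at tier-2 price)
TC(tier 1 (EOQ₁), Q≈1,566.0) = $3,280,585.10
TC(tier 2, Q≈8,640.0) = $3,289,689.73
Minimum at tier 1 (EOQ₁): $3,280,585.10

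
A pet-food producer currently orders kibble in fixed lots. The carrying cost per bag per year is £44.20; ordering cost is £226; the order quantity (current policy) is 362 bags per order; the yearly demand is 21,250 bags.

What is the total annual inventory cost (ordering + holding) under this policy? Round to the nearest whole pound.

Annual ordering cost = (D/Q)·S = (21,250/362) × 226 = £13,266.57
Annual holding cost  = (Q/2)·H = (362/2) × 44.2 = £8,000.20
Total = £13,266.57 + £8,000.20 = £21,266.77

£21,267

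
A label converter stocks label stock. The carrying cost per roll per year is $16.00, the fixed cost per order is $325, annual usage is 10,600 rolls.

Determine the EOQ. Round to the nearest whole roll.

2DS/H = 2·10,600·325/16 = 430,625.00
EOQ = √430,625.00 ≈ 656.22

656 rolls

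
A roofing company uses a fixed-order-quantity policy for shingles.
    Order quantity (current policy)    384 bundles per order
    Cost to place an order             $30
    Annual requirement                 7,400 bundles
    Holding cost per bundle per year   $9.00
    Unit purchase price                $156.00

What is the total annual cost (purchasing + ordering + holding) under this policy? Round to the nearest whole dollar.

$1,156,706

Orders/yr = 7,400/384 = 19.271; ordering cost = 19.271 × $30 = $578.12
Average inventory = 384/2 = 192; holding cost = 192 × $9 = $1,728.00
Purchase cost = D·C = 7,400 × 156 = $1,154,400.00
Total = $578.12 + $1,728.00 + $1,154,400.00 = $1,156,706.12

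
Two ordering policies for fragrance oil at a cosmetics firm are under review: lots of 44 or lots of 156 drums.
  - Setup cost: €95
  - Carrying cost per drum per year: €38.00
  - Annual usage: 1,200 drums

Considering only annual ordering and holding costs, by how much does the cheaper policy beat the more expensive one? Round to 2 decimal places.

For each Q, cost = (D/Q)·S + (Q/2)·H.
TC(44) = (1,200/44)×95 + (44/2)×38 = €3,426.91
TC(156) = (1,200/156)×95 + (156/2)×38 = €3,694.77
|ΔTC| = |€3,426.91 − €3,694.77| = €267.86

€267.86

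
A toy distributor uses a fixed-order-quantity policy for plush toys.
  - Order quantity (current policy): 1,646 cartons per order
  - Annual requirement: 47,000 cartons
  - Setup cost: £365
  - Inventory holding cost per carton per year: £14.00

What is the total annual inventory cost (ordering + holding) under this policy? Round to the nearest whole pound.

Ordering: D/Q × S = 47,000/1,646 × £365 = £10,422.24
Holding:  Q/2 × H = 1,646/2 × £14 = £11,522.00
Total = £10,422.24 + £11,522.00 = £21,944.24

£21,944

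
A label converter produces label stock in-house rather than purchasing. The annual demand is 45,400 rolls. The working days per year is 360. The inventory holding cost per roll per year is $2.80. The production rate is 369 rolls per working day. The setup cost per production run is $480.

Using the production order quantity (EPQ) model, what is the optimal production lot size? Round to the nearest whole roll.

4,863 rolls

d = 45,400/360 = 126.1111 rolls/day;  effective holding cost H(1 − d/p) = 2.8·(1 − 126.1111/369) = 1.84306
Q* = √(2DS / H_eff) = √(2·45,400·480 / 1.84306) ≈ 4,862.88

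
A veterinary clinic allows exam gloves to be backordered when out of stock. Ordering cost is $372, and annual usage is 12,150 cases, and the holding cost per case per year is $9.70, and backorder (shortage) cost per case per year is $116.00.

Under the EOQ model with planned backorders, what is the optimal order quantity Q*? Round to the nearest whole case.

1,005 cases

Basic EOQ = √(2·12,150·372/9.7) = 965.359
Backorder adjustment √((H+b)/b) = √((9.7+116)/116) = 1.0410
Q* = 965.359 × 1.0410 ≈ 1,004.91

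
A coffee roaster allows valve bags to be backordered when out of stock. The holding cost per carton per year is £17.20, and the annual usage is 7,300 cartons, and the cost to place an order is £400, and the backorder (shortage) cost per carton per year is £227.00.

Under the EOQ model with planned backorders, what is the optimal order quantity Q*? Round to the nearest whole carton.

Q* = √(2DS/H) · √((H + b)/b)
   = √(2 × 7,300 × 400 / 17.2) · √((17.2 + 227) / 227)
   = 582.696 × 1.0372 ≈ 604.37

604 cartons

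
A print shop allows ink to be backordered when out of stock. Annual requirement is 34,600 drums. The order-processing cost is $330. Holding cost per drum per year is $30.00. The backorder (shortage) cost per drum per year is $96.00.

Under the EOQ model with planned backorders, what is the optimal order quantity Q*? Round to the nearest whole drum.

Basic EOQ = √(2·34,600·330/30) = 872.468
Backorder adjustment √((H+b)/b) = √((30+96)/96) = 1.1456
Q* = 872.468 × 1.1456 ≈ 999.54

1,000 drums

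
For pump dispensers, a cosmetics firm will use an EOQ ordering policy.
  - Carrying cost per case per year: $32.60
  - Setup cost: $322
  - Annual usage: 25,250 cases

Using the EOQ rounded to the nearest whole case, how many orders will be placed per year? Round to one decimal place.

35.8 orders per year

EOQ = √(2DS/H) = √(2 × 25,250 × 322 / 32.6)
    = √(498,803.68) ≈ 706.26 → Q = 706
Orders per year = D/Q = 25,250 / 706 = 35.765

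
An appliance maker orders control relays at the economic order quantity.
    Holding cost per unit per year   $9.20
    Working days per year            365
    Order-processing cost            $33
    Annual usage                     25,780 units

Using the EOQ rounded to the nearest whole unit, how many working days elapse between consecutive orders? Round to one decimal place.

2DS/H = 2·25,780·33/9.2 = 184,943.48
EOQ = √184,943.48 ≈ 430.05 → Q = 430 units
Days between orders = 365 / (D/Q) = 365 / 59.953 ≈ 6.088

6.1 days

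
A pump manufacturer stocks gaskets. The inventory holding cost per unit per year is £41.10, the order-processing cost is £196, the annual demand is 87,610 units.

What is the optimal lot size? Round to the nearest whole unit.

EOQ = √(2DS/H) = √(2 × 87,610 × 196 / 41.1)
    = √(835,599.03) ≈ 914.11

914 units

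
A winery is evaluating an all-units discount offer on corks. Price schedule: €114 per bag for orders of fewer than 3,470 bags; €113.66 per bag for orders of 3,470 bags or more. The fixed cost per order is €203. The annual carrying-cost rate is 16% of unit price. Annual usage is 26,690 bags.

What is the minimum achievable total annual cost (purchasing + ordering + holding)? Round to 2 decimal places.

€3,056,718.85

H₁ = 16%×€114 = €18.2400;  H₂ = 16%×€113.66 = €18.1856
EOQ₁ = √(2×26,690×203/18.2400) = 770.77  (< 3,470, feasible at tier 1)
EOQ₂ = √(2×26,690×203/18.1856) = 771.92  (< 3,470 → use Q = 3,470 at tier-2 price)
TC(tier 1 (EOQ₁), Q≈770.8) = €3,056,718.85
TC(tier 2, Q≈3,470.0) = €3,066,698.82
Minimum at tier 1 (EOQ₁): €3,056,718.85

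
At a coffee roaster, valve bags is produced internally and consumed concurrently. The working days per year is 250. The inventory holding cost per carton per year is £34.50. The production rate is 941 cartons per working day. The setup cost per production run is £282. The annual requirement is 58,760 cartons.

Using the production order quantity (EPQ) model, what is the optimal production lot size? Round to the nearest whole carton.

1,132 cartons

d = 58,760/250 = 235.0400 cartons/day;  effective holding cost H(1 − d/p) = 34.5·(1 − 235.0400/941) = 25.88270
Q* = √(2DS / H_eff) = √(2·58,760·282 / 25.88270) ≈ 1,131.55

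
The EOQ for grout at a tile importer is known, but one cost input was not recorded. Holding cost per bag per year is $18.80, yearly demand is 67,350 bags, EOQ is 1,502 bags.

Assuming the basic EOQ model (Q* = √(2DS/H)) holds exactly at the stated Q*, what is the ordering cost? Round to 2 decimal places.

$314.87

EOQ relation: Q² = 2DS/H, so rearrange for the unknown.
S = Q²H / (2D) = 1,502² × 18.8 / (2 × 67,350) = 314.8692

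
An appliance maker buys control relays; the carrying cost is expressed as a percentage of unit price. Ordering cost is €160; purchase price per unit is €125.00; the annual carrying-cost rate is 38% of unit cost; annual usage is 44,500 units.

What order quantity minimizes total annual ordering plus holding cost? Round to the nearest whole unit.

548 units

H = i·C = 0.38 × €125 = €47.5000 per unit-year
EOQ = √(2DS/H) = √(2 × 44,500 × 160 / 47.5)
    = √(299,789.47) ≈ 547.53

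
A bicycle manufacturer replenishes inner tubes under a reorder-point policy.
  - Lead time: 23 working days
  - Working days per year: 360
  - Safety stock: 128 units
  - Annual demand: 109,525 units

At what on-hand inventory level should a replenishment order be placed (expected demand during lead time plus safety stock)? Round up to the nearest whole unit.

7,126 units

Daily demand d = 109,525 / 360 = 304.236 units/day
Demand during lead time = 304.236 × 23 = 6,997.43
Reorder point = 6,997.43 + 128 = 7,125.43 → round up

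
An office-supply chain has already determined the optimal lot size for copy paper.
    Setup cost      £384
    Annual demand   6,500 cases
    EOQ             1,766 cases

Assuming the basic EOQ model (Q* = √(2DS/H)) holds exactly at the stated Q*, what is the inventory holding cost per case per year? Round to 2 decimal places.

EOQ relation: Q² = 2DS/H, so rearrange for the unknown.
H = 2DS / Q² = 2 × 6,500 × 384 / 1,766² = 1.6006

£1.60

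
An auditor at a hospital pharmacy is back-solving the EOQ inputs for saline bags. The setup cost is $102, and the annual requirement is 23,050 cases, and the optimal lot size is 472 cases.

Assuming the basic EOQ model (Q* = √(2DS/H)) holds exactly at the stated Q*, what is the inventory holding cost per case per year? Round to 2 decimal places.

$21.11

EOQ relation: Q² = 2DS/H, so rearrange for the unknown.
H = 2DS / Q² = 2 × 23,050 × 102 / 472² = 21.1065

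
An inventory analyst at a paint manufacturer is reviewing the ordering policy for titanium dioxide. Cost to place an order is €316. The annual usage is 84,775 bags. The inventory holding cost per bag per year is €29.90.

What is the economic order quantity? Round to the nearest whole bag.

1,339 bags

Q* = √(2·D·S / H) = √(2·84,775·316 / 29.9) = √1,791,899.7 ≈ 1,338.62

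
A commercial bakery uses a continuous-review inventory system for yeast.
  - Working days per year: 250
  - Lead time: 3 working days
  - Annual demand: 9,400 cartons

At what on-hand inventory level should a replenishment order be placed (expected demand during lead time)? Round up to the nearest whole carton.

Daily demand d = 9,400 / 250 = 37.600 cartons/day
Demand during lead time = 37.600 × 3 = 112.80
Reorder point = 112.80 → round up

113 cartons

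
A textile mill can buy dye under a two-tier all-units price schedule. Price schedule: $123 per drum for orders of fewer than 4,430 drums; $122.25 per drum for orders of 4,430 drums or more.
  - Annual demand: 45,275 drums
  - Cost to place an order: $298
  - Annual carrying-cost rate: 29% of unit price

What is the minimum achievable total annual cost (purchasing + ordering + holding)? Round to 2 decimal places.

H₁ = 29%×$123 = $35.6700;  H₂ = 29%×$122.25 = $35.4525
EOQ₁ = √(2×45,275×298/35.6700) = 869.76  (< 4,430, feasible at tier 1)
EOQ₂ = √(2×45,275×298/35.4525) = 872.43  (< 4,430 → use Q = 4,430 at tier-2 price)
TC(tier 1 (EOQ₁), Q≈869.8) = $5,599,849.44
TC(tier 2, Q≈4,430.0) = $5,616,441.62
Minimum at tier 1 (EOQ₁): $5,599,849.44

$5,599,849.44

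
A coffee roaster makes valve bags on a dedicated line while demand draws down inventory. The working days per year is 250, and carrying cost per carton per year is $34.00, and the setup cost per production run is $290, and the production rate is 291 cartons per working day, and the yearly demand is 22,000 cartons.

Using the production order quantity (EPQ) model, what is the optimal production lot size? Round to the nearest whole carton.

d = 22,000/250 = 88.0000 cartons/day;  effective holding cost H(1 − d/p) = 34·(1 − 88.0000/291) = 23.71821
Q* = √(2DS / H_eff) = √(2·22,000·290 / 23.71821) ≈ 733.47

733 cartons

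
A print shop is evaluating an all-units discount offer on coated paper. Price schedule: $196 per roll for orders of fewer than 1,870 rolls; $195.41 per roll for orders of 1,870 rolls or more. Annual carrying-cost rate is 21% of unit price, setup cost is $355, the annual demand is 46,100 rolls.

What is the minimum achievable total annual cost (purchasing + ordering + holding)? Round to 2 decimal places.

H₁ = 21%×$196 = $41.1600;  H₂ = 21%×$195.41 = $41.0361
EOQ₁ = √(2×46,100×355/41.1600) = 891.75  (< 1,870, feasible at tier 1)
EOQ₂ = √(2×46,100×355/41.0361) = 893.09  (< 1,870 → use Q = 1,870 at tier-2 price)
TC(tier 1 (EOQ₁), Q≈891.7) = $9,072,304.33
TC(tier 2, Q≈1,870.0) = $9,055,521.36
Minimum at tier 2: $9,055,521.36

$9,055,521.36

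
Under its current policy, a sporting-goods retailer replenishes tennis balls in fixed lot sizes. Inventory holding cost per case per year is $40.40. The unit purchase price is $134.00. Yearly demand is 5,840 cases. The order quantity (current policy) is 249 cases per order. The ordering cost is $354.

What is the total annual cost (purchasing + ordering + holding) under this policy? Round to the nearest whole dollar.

$795,892

Orders/yr = 5,840/249 = 23.454; ordering cost = 23.454 × $354 = $8,302.65
Average inventory = 249/2 = 124.5; holding cost = 124.5 × $40.4 = $5,029.80
Purchase cost = D·C = 5,840 × 134 = $782,560.00
Total = $8,302.65 + $5,029.80 + $782,560.00 = $795,892.45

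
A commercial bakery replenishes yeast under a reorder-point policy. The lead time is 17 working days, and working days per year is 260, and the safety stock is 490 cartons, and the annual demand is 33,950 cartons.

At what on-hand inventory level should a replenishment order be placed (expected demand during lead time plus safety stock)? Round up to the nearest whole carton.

2,710 cartons

Daily demand d = 33,950 / 260 = 130.577 cartons/day
Demand during lead time = 130.577 × 17 = 2,219.81
Reorder point = 2,219.81 + 490 = 2,709.81 → round up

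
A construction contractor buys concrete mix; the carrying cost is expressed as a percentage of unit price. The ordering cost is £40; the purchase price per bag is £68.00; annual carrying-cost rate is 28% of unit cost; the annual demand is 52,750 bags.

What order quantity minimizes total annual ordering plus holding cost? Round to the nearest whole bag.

H = i·C = 0.28 × £68 = £19.0400 per bag-year
Optimal lot size Q* = (2 × 52,750 × £40 / £19.04)^½ ≈ 470.79

471 bags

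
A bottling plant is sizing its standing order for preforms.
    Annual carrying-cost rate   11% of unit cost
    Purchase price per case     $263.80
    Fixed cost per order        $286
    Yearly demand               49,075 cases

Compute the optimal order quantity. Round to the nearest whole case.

Carrying cost H = $263.8 × 11% = $29.0180/case/yr
2DS/H = 2·49,075·286/29.018 = 967,361.64
EOQ = √967,361.64 ≈ 983.55

984 cases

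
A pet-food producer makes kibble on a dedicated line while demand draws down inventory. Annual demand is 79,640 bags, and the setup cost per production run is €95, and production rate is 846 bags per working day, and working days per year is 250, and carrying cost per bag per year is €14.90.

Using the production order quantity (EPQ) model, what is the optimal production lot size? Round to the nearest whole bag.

d = 79,640/250 = 318.5600 bags/day;  effective holding cost H(1 − d/p) = 14.9·(1 − 318.5600/846) = 9.28943
Q* = √(2DS / H_eff) = √(2·79,640·95 / 9.28943) ≈ 1,276.29

1,276 bags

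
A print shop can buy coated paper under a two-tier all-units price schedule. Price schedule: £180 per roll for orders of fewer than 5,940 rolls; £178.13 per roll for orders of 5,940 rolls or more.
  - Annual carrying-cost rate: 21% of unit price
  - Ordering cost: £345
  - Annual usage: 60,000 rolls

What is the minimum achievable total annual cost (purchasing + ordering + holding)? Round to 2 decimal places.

H₁ = 21%×£180 = £37.8000;  H₂ = 21%×£178.13 = £37.4073
EOQ₁ = √(2×60,000×345/37.8000) = 1,046.54  (< 5,940, feasible at tier 1)
EOQ₂ = √(2×60,000×345/37.4073) = 1,052.02  (< 5,940 → use Q = 5,940 at tier-2 price)
TC(tier 1 (EOQ₁), Q≈1,046.5) = £10,839,559.07
TC(tier 2, Q≈5,940.0) = £10,802,384.53
Minimum at tier 2: £10,802,384.53

£10,802,384.53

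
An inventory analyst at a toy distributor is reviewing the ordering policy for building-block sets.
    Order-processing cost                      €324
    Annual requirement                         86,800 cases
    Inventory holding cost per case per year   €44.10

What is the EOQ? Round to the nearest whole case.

1,129 cases

Optimal lot size Q* = (2 × 86,800 × €324 / €44.1)^½ ≈ 1,129.35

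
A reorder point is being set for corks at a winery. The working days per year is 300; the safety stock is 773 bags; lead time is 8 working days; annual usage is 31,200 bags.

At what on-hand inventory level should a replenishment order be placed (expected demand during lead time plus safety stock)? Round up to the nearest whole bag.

Daily demand d = 31,200 / 300 = 104.000 bags/day
Demand during lead time = 104.000 × 8 = 832.00
Reorder point = 832.00 + 773 = 1,605.00 → round up

1,605 bags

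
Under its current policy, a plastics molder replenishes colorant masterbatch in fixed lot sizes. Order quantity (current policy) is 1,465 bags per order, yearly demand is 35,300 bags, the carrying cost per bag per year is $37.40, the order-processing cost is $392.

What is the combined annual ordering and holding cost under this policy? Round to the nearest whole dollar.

Ordering: D/Q × S = 35,300/1,465 × $392 = $9,445.46
Holding:  Q/2 × H = 1,465/2 × $37.4 = $27,395.50
Total = $9,445.46 + $27,395.50 = $36,840.96

$36,841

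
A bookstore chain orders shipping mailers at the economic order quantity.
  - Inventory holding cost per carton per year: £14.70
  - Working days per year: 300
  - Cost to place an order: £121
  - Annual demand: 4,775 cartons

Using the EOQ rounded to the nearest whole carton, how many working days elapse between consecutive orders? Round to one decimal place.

Q* = √(2·D·S / H) = √(2·4,775·121 / 14.7) = √78,608.8 ≈ 280.37 → Q = 280 cartons
T = Q/D × 300 days = 280/4,775 × 300 = 17.592 days

17.6 days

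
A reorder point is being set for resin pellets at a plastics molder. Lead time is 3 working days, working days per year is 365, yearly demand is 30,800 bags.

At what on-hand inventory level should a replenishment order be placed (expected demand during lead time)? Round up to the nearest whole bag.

Daily demand d = 30,800 / 365 = 84.384 bags/day
Demand during lead time = 84.384 × 3 = 253.15
Reorder point = 253.15 → round up

254 bags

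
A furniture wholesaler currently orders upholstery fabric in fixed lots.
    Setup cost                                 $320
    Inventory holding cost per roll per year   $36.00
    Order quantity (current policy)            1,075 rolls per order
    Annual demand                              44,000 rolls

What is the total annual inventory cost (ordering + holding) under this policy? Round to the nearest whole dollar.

Annual ordering cost = (D/Q)·S = (44,000/1,075) × 320 = $13,097.67
Annual holding cost  = (Q/2)·H = (1,075/2) × 36 = $19,350.00
Total = $13,097.67 + $19,350.00 = $32,447.67

$32,448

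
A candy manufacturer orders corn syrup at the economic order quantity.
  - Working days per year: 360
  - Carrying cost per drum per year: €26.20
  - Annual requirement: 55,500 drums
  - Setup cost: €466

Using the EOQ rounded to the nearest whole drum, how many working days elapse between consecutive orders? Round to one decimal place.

EOQ = √(2DS/H) = √(2 × 55,500 × 466 / 26.2)
    = √(1,974,274.81) ≈ 1,405.09 → Q = 1,405 drums
Days between orders = 360 / (D/Q) = 360 / 39.502 ≈ 9.114

9.1 days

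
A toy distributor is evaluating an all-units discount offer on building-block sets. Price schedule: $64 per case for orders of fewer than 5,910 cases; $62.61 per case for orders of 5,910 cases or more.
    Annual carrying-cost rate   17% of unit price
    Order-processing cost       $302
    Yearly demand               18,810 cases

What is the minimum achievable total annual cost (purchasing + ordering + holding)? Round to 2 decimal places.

$1,210,107.42

H₁ = 17%×$64 = $10.8800;  H₂ = 17%×$62.61 = $10.6437
EOQ₁ = √(2×18,810×302/10.8800) = 1,021.88  (< 5,910, feasible at tier 1)
EOQ₂ = √(2×18,810×302/10.6437) = 1,033.16  (< 5,910 → use Q = 5,910 at tier-2 price)
TC(tier 1 (EOQ₁), Q≈1,021.9) = $1,214,958.02
TC(tier 2, Q≈5,910.0) = $1,210,107.42
Minimum at tier 2: $1,210,107.42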